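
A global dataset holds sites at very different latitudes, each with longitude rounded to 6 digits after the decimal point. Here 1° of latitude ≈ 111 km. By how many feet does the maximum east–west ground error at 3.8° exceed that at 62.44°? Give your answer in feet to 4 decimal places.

Rounding to 6 decimal places leaves the longitude within ±5e-07° of the true value.
Error at 3.8° = 5e-07° × 111000 × cos 3.8° ≈ 0.0555 × 0.9978 = 0.055378 m.
At 62.44°: 5e-07° × 111000 × cos 62.44° = 5e-07 × 111000 × 0.4627 ≈ 0.025679 m.
Difference: 0.055378 − 0.025679 = 0.029699 m.
In feet: 0.0296994 m ÷ 0.3048 ≈ 0.097439 ft.

0.0974 feet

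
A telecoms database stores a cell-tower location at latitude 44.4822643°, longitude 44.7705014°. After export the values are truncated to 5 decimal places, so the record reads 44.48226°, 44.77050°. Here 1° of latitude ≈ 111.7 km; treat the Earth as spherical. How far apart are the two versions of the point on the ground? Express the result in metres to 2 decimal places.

Δlat = 44.4822643 − 44.48226 = +0.0000043°; Δlon = 44.7705014 − 44.77050 = +0.0000014°.
N–S: 0.0000043° × 111700 m/° = 0.48031 m.
East–west at this latitude: 0.0000014° × 111700 × cos 44.4823° ≈ 0.0000014 × 79694.3 = 0.111572 m.
Combined displacement = (0.48031² + 0.111572²)^½ ≈ 0.493098 m.

0.49 metres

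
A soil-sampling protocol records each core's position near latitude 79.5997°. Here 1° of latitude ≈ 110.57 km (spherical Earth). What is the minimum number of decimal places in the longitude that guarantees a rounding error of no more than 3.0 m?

4

At 79.5997° one degree of longitude covers 110570 × cos 79.5997° ≈ 110570 × 0.1805 ≈ 19960.6 m.
Rounding to N decimal places gives at most 0.5 × 10⁻ᴺ degrees of error, i.e. 0.5 × 10⁻ᴺ × 19960.6 m.
Need 0.5 × 19960.6 × 10⁻ᴺ ≤ 3.0 → 10⁻ᴺ ≤ 3.006e-04, so N ≥ 3.52.
So 4 decimal places suffice (0.998 m); 3 would allow up to 9.98 m.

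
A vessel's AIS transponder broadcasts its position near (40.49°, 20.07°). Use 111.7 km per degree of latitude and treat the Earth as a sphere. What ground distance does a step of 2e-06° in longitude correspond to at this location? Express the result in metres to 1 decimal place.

2e-06° of longitude at 40.49° is 2e-06 × 111700 × cos 40.49° ≈ 2e-06 × 84950 = 0.1699 m.

0.2 metres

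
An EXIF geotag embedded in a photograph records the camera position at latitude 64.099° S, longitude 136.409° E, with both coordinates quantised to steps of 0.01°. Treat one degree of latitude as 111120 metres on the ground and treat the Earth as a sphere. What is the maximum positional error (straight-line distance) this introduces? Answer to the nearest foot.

With a 0.01° grid the true value lies within half a step, ±0.01°/2 = ±0.005°, of the stored one.
North–south component: 0.005° × 111120 = 555.6 m.
Longitude error → 0.005 × 111120 × cos 64.099° = 0.005 × 111120 × 0.4368 ≈ 242.696 m.
Combining orthogonally: (555.6² + 242.696²)^½ ≈ 606.294 m.
Converting: 606.294 m × 3.2808 ft/m ≈ 1989.2 ft.

1989 feet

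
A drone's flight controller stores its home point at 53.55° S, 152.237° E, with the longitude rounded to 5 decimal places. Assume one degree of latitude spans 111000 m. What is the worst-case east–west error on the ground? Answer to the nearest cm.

Rounding to 5 decimal places leaves the longitude within ±5e-06° of the true value.
At latitude 53.55° a degree of longitude spans 111000 m × cos 53.55° = 111000 × 0.5941 ≈ 65947.4 m.
Maximum E–W displacement: 5e-06 × 65947.4 = 0.329737 m.
That is 0.329737 m = 32.974 cm.

33 cm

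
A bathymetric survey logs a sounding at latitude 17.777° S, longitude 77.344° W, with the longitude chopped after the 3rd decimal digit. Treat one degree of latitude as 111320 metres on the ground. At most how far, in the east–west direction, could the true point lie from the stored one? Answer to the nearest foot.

348 feet

Truncating at 3 decimal places can drop up to a full unit in the last place, so the longitude may be off by as much as 0.001°.
At latitude 17.777° a degree of longitude spans 111320 m × cos 17.777° = 111320 × 0.9523 ≈ 106005 m.
So at most 0.001° × 106005 ≈ 106.005 m east–west.
Converting: 106.005 m × 3.2808 ft/m ≈ 347.78 ft.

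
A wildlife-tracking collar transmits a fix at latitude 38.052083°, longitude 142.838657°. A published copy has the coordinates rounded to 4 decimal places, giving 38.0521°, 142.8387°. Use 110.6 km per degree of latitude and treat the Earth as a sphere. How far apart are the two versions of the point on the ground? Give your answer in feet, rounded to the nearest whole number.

14 feet

The latitude changed by -0.000017° and the longitude by -0.000043°.
North–south shift: -0.000017 × 110600 = -1.8802 m.
E–W at 38.0521°: -0.000043° × 110600 × cos 38.0521° = -0.000043 × 110600 × 0.7875 ≈ -3.74496 m.
Combined displacement = (1.8802² + 3.74496²)^½ ≈ 4.19045 m.
In feet: 4.19045 m ÷ 0.3048 ≈ 13.748 ft.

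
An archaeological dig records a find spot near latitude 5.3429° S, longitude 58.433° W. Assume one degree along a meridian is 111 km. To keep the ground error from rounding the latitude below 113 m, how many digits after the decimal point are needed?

One degree of latitude covers 111000 m.
N decimal places → at most half a unit in the last place, 0.5 × 10⁻ᴺ° = 111000/2 × 10⁻ᴺ m.
Setting 55500 × 10⁻ᴺ ≤ 113 gives 10ᴺ ≥ 491.2, i.e. N ≥ 2.69.
So 3 decimal places suffice (55.5 m); 2 would allow up to 555 m.

3 decimal places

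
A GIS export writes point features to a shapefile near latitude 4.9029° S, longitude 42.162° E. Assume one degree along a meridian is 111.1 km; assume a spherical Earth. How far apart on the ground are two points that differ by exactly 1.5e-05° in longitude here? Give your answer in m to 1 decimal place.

At 4.9029° a degree of longitude is 111100 × cos 4.9029° ≈ 110693 m, so 1.5e-05° corresponds to 1.6604 m.

1.7 m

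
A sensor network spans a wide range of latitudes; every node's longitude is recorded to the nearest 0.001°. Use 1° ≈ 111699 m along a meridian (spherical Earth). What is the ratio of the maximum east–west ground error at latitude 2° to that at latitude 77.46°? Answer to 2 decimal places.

4.60

Rounding to 3 decimal places leaves the longitude within ±0.0005° of the true value.
At 2°: 0.0005° × 111699 × cos 2° = 0.0005 × 111699 × 0.9994 ≈ 55.815 m.
At 77.46°: 0.0005° × 111699 × cos 77.46° = 0.0005 × 111699 × 0.2171 ≈ 12.126 m.
Ratio: 55.815 / 12.126 = cos 2° / cos 77.46° ≈ 4.6029.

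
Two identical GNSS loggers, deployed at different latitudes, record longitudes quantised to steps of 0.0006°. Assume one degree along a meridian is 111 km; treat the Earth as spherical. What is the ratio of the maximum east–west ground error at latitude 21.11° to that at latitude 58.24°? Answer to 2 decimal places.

With a 0.0006° grid the true value lies within half a step, ±0.0006°/2 = ±0.0003°, of the stored one.
Error at 21.11° = 0.0003° × 111000 × cos 21.11° ≈ 33.3 × 0.9329 = 31.065 m.
At 58.24°: 0.0003° × 111000 × cos 58.24° = 0.0003 × 111000 × 0.5264 ≈ 17.528 m.
Ratio: 31.065 / 17.528 = cos 21.11° / cos 58.24° ≈ 1.7723.

1.77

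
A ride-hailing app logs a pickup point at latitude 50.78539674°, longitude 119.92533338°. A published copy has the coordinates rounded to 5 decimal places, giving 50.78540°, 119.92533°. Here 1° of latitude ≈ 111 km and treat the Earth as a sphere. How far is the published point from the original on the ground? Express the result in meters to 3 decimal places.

Δlat = 50.78539674 − 50.78540 = -0.00000326°; Δlon = 119.92533338 − 119.92533 = +0.00000338°.
N–S: -0.00000326° × 111000 m/° = -0.36186 m.
E–W at 50.7854°: 0.00000338° × 111000 × cos 50.7854° = 0.00000338 × 111000 × 0.6322 ≈ 0.237199 m.
Combined displacement = (0.36186² + 0.237199²)^½ ≈ 0.432673 m.

0.433 meters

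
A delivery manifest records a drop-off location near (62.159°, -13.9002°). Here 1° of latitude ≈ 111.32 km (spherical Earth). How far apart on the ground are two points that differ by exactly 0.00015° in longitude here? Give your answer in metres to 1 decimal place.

At 62.159° a degree of longitude is 111320 × cos 62.159° ≈ 51988.6 m, so 0.00015° corresponds to 7.79829 m.

7.8 metres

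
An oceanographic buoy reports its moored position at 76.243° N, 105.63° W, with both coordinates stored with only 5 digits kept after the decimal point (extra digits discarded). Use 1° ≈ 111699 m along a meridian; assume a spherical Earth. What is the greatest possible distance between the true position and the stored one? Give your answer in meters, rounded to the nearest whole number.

Truncating at 5 decimal places can drop up to a full unit in the last place, so each coordinate may be off by as much as 1e-05°.
N–S: 1e-05° × 111699 m/° = 1.11699 m.
E–W at 76.243°: 1e-05° × 111699 × cos 76.243° = 1e-05 × 111699 × 0.2378 ≈ 0.265625 m.
The two errors are perpendicular, so the maximum displacement is √(1.11699² + 0.265625²) ≈ 1.14814 m.

1 meters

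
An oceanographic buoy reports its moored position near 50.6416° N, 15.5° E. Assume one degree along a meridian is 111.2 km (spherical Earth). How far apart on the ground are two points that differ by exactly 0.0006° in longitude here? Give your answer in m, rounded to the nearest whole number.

42 m

One degree of longitude here spans 111200 × cos 50.6416° = 111200 × 0.6342 ≈ 70519.6 m; 0.0006° of that is 42.3118 m.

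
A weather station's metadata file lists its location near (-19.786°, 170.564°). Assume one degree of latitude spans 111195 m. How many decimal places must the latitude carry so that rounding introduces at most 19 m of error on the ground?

One degree of latitude covers 111195 m.
N decimal places → at most half a unit in the last place, 0.5 × 10⁻ᴺ° = 111195/2 × 10⁻ᴺ m.
Setting 55597.5 × 10⁻ᴺ ≤ 19 gives 10ᴺ ≥ 2926, i.e. N ≥ 3.47.
So 4 decimal places suffice (5.56 m); 3 would allow up to 55.6 m.

4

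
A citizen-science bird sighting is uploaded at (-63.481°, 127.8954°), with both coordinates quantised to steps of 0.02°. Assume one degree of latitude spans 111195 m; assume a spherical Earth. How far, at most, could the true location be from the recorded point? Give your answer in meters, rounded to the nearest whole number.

1218 meters

With a 0.02° grid the true value lies within half a step, ±0.02°/2 = ±0.01°, of the stored one.
North–south component: 0.01° × 111195 = 1111.95 m.
Longitude error → 0.01 × 111195 × cos 63.481° = 0.01 × 111195 × 0.4465 ≈ 496.48 m.
Combining orthogonally: (1111.95² + 496.48²)^½ ≈ 1217.75 m.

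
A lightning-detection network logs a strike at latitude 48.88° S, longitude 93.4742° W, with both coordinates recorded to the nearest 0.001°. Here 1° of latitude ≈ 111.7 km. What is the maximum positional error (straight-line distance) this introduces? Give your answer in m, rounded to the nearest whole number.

Rounding to 3 decimal places leaves each coordinate within ±0.0005° of the true value.
North–south component: 0.0005° × 111700 = 55.85 m.
Longitude error → 0.0005 × 111700 × cos 48.88° = 0.0005 × 111700 × 0.6576 ≈ 36.7291 m.
The two errors are perpendicular, so the maximum displacement is √(55.85² + 36.7291²) ≈ 66.845 m.

67 m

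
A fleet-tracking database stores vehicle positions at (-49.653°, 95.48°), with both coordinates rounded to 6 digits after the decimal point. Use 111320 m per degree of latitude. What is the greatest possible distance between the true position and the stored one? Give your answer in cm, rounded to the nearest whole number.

Rounding to 6 decimal places leaves each coordinate within ±5e-07° of the true value.
Latitude error → 5e-07 × 111320 = 0.05566 m along the meridian.
E–W at 49.653°: 5e-07° × 111320 × cos 49.653° = 5e-07 × 111320 × 0.6474 ≈ 0.0360351 m.
Worst case both components are at the extreme and orthogonal: √(0.05566² + 0.0360351²) ≈ 0.0663066 m.
That is 0.0663066 m = 6.6307 cm.

7 cm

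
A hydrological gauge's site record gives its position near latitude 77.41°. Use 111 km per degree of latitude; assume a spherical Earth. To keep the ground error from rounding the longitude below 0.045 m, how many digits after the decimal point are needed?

At 77.41° one degree of longitude covers 111000 × cos 77.41° ≈ 111000 × 0.2180 ≈ 24195 m.
N decimal places → at most half a unit in the last place, 0.5 × 10⁻ᴺ° = 24195/2 × 10⁻ᴺ m.
Setting 12097.5 × 10⁻ᴺ ≤ 0.045 gives 10ᴺ ≥ 2.688e+05, i.e. N ≥ 5.43.
So 6 decimal places suffice (0.0121 m); 5 would allow up to 0.121 m.

6 decimal places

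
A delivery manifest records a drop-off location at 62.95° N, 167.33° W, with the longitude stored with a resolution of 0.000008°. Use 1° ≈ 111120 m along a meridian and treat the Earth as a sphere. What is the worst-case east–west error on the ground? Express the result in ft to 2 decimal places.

0.66 ft

With a 0.000008° grid the true value lies within half a step, ±0.000008°/2 = ±4e-06°, of the stored one.
One degree of longitude at 62.95° is 111120 × cos 62.95° ≈ 111120 × 0.4548 = 50533.8 m.
East–west error: 4e-06° × 50533.8 m/° ≈ 0.202135 m.
Converting: 0.202135 m × 3.2808 ft/m ≈ 0.66317 ft.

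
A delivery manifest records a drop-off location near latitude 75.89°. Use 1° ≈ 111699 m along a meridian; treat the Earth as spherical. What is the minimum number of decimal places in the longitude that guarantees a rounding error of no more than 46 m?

At 75.89° one degree of longitude covers 111699 × cos 75.89° ≈ 111699 × 0.2438 ≈ 27230.5 m.
Rounding to N decimal places gives at most 0.5 × 10⁻ᴺ degrees of error, i.e. 0.5 × 10⁻ᴺ × 27230.5 m.
Setting 13615.2 × 10⁻ᴺ ≤ 46 gives 10ᴺ ≥ 296, i.e. N ≥ 2.47.
At 2 places the error can reach 136 m, but 3 places keeps it to 13.6 m.

3 decimal places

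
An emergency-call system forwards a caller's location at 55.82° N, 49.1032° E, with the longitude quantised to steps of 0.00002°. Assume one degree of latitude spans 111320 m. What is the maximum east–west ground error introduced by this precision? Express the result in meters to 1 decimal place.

0.6 meters

With a 0.00002° grid the true value lies within half a step, ±0.00002°/2 = ±1e-05°, of the stored one.
Parallels shrink by cos φ, so at 55.82° a degree of longitude is 111320 × 0.5618 ≈ 62539 m.
East–west error: 1e-05° × 62539 m/° ≈ 0.62539 m.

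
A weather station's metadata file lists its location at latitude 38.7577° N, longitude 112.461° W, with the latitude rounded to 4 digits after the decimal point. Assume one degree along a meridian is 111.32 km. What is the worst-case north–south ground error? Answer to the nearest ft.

18 ft

Rounding to 4 decimal places leaves the latitude within ±5e-05° of the true value.
North–south distance: 5e-05° × 111320 m/° = 5.566 m.
Converting: 5.566 m × 3.2808 ft/m ≈ 18.261 ft.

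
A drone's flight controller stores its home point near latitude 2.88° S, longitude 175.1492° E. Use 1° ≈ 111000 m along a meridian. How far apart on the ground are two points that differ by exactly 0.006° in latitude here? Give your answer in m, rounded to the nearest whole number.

0.006° × 111000 m/° = 666 m.

666 m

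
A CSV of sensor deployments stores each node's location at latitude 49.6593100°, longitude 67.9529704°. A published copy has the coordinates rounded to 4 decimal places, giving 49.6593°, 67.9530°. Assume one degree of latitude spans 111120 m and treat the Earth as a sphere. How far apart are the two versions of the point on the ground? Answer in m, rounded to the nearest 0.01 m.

The latitude changed by +0.0000100° and the longitude by -0.0000296°.
North–south shift: 0.0000100 × 111120 = 1.1112 m.
East–west at this latitude: -0.0000296° × 111120 × cos 49.6593° ≈ -0.0000296 × 71931.5 = -2.12917 m.
Hypotenuse of the two orthogonal shifts: √(1.1112² + 2.12917²) = 2.40169 m.

2.40 m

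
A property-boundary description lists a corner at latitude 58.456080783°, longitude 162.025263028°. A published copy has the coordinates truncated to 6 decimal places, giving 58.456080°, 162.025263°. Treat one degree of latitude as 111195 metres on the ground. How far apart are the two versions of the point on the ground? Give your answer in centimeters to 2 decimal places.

Δlat = 58.456080783 − 58.456080 = +0.000000783°; Δlon = 162.025263028 − 162.025263 = +0.000000028°.
N–S: 0.000000783° × 111195 m/° = 0.0870657 m.
E–W at 58.4561°: 0.000000028° × 111195 × cos 58.4561° = 0.000000028 × 111195 × 0.5232 ≈ 0.00162881 m.
Distance: √(0.0870657² + 0.00162881²) ≈ 0.0870809 m.
That is 0.0870809 m = 8.7081 cm.

8.71 centimeters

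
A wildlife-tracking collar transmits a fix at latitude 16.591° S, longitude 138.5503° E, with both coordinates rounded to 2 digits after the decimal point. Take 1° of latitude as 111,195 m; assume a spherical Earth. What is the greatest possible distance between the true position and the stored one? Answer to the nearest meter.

Rounding to 2 decimal places leaves each coordinate within ±0.005° of the true value.
Latitude error → 0.005 × 111195 = 555.975 m along the meridian.
East–west component at 16.591°: 0.005° × 111195 × cos 16.591° ≈ 0.005 × 106566 ≈ 532.828 m.
Combining orthogonally: (555.975² + 532.828²)^½ ≈ 770.074 m.

770 meters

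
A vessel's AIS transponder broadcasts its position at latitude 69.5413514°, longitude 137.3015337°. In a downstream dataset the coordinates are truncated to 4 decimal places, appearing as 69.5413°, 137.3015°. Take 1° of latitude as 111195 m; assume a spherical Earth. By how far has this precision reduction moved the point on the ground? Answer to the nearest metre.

Δlat = 69.5413514 − 69.5413 = +0.0000514°; Δlon = 137.3015337 − 137.3015 = +0.0000337°.
N–S: 0.0000514° × 111195 m/° = 5.71542 m.
E–W at 69.5413°: 0.0000337° × 111195 × cos 69.5413° = 0.0000337 × 111195 × 0.3495 ≈ 1.30979 m.
Distance: √(5.71542² + 1.30979²) ≈ 5.86358 m.

6 metres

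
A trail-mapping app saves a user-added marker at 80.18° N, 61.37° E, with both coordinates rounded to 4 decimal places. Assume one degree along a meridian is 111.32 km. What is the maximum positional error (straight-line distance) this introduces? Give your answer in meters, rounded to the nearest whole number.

Rounding to 4 decimal places leaves each coordinate within ±5e-05° of the true value.
North–south component: 5e-05° × 111320 = 5.566 m.
E–W at 80.18°: 5e-05° × 111320 × cos 80.18° = 5e-05 × 111320 × 0.1706 ≈ 0.949301 m.
Combining orthogonally: (5.566² + 0.949301²)^½ ≈ 5.64637 m.

6 meters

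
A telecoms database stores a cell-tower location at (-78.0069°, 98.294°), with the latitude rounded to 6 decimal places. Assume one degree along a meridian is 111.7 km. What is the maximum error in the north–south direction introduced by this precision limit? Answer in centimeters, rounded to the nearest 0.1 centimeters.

Rounding to 6 decimal places leaves the latitude within ±5e-07° of the true value.
North–south distance: 5e-07° × 111700 m/° = 0.05585 m.
That is 0.05585 m = 5.585 cm.

5.6 centimeters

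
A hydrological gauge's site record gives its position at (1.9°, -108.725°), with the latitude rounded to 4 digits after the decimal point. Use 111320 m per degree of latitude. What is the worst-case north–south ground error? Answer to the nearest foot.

Rounding to 4 decimal places leaves the latitude within ±5e-05° of the true value.
So the N–S error is at most 5e-05 × 111320 = 5.566 m.
In feet: 5.566 m ÷ 0.3048 ≈ 18.261 ft.

18 feet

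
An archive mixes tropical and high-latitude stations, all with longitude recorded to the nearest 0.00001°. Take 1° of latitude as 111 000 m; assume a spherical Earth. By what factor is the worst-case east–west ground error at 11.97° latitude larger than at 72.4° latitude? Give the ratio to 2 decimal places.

Rounding to 5 decimal places leaves the longitude within ±5e-06° of the true value.
At 11.97°: 5e-06° × 111000 × cos 11.97° = 5e-06 × 111000 × 0.9783 ≈ 0.54293 m.
At 72.4°: 5e-06° × 111000 × cos 72.4° = 5e-06 × 111000 × 0.3024 ≈ 0.16782 m.
The ratio reduces to cos 11.97° / cos 72.4° = 0.9783/0.3024 ≈ 3.2353.

3.24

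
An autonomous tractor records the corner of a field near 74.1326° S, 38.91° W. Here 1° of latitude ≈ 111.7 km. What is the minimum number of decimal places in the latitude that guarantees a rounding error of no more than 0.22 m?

One degree of latitude covers 111700 m.
N decimal places → at most half a unit in the last place, 0.5 × 10⁻ᴺ° = 111700/2 × 10⁻ᴺ m.
Setting 55850 × 10⁻ᴺ ≤ 0.22 gives 10ᴺ ≥ 2.539e+05, i.e. N ≥ 5.40.
So 6 decimal places suffice (0.0558 m); 5 would allow up to 0.558 m.

6 decimal places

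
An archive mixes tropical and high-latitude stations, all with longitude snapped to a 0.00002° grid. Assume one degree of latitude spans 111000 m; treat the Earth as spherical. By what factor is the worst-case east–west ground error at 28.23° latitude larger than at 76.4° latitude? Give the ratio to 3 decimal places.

3.747

With a 0.00002° grid the true value lies within half a step, ±0.00002°/2 = ±1e-05°, of the stored one.
Error at 28.23° = 1e-05° × 111000 × cos 28.23° ≈ 1.11 × 0.8811 = 0.97797 m.
Error at 76.4° = 1e-05° × 111000 × cos 76.4° ≈ 1.11 × 0.2351 = 0.26101 m.
The ratio reduces to cos 28.23° / cos 76.4° = 0.8811/0.2351 ≈ 3.7469.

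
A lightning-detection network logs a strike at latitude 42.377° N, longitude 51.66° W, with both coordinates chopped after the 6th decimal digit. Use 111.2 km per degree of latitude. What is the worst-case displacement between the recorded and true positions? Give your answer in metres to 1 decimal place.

Truncating at 6 decimal places can drop up to a full unit in the last place, so each coordinate may be off by as much as 1e-06°.
Latitude error → 1e-06 × 111200 = 0.1112 m along the meridian.
Longitude error → 1e-06 × 111200 × cos 42.377° = 1e-06 × 111200 × 0.7387 ≈ 0.0821463 m.
Worst case both components are at the extreme and orthogonal: √(0.1112² + 0.0821463²) ≈ 0.138251 m.

0.1 metres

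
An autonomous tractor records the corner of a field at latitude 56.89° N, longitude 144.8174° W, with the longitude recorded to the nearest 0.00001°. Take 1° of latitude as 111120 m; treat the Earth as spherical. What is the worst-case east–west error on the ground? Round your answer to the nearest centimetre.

Rounding to 5 decimal places leaves the longitude within ±5e-06° of the true value.
Parallels shrink by cos φ, so at 56.89° a degree of longitude is 111120 × 0.5462 ≈ 60699.1 m.
Maximum E–W displacement: 5e-06 × 60699.1 = 0.303495 m.
That is 0.303495 m = 30.35 cm.

30 centimetres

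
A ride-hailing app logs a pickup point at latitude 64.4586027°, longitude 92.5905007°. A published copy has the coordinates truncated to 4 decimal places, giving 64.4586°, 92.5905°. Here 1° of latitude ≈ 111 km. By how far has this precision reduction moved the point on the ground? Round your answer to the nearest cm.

30 cm

The latitude changed by +0.0000027° and the longitude by +0.0000007°.
North–south shift: 0.0000027 × 111000 = 0.2997 m.
East–west at this latitude: 0.0000007° × 111000 × cos 64.4586° ≈ 0.0000007 × 47859.1 = 0.0335014 m.
Hypotenuse of the two orthogonal shifts: √(0.2997² + 0.0335014²) = 0.301567 m.
That is 0.301567 m = 30.157 cm.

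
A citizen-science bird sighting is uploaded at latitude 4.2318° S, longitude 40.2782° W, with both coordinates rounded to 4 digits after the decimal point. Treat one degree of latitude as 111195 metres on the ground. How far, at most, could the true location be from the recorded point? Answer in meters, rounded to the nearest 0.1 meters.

Rounding to 4 decimal places leaves each coordinate within ±5e-05° of the true value.
Latitude error → 5e-05 × 111195 = 5.55975 m along the meridian.
East–west component at 4.2318°: 5e-05° × 111195 × cos 4.2318° ≈ 5e-05 × 110892 ≈ 5.54459 m.
The two errors are perpendicular, so the maximum displacement is √(5.55975² + 5.54459²) ≈ 7.85196 m.

7.9 meters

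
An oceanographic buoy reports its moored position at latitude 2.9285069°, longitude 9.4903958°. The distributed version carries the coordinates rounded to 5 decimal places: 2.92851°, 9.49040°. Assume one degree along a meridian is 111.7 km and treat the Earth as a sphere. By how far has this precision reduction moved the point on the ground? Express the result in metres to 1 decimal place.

The latitude changed by -0.0000031° and the longitude by -0.0000042°.
N–S: -0.0000031° × 111700 m/° = -0.34627 m.
E–W at 2.92851°: -0.0000042° × 111700 × cos 2.92851° = -0.0000042 × 111700 × 0.9987 ≈ -0.468527 m.
Distance: √(0.34627² + 0.468527²) ≈ 0.582598 m.

0.6 metres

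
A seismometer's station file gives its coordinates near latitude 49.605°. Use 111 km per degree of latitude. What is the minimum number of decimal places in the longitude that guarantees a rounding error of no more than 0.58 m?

5 decimal places

At 49.605° one degree of longitude covers 111000 × cos 49.605° ≈ 111000 × 0.6481 ≈ 71933.9 m.
N decimal places → at most half a unit in the last place, 0.5 × 10⁻ᴺ° = 71933.9/2 × 10⁻ᴺ m.
Setting 35967 × 10⁻ᴺ ≤ 0.58 gives 10ᴺ ≥ 6.201e+04, i.e. N ≥ 4.79.
At 4 places the error can reach 3.6 m, but 5 places keeps it to 0.36 m.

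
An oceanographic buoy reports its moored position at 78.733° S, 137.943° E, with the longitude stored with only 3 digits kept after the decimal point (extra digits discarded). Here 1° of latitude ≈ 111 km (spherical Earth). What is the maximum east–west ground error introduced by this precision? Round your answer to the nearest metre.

Truncating at 3 decimal places can drop up to a full unit in the last place, so the longitude may be off by as much as 0.001°.
One degree of longitude at 78.733° is 111000 × cos 78.733° ≈ 111000 × 0.1954 = 21687.3 m.
East–west error: 0.001° × 21687.3 m/° ≈ 21.6873 m.

22 metres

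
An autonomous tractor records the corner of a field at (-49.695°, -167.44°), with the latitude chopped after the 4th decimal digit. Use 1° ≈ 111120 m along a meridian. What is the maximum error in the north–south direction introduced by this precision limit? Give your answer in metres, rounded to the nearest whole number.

Truncating at 4 decimal places can drop up to a full unit in the last place, so the latitude may be off by as much as 0.0001°.
So the N–S error is at most 0.0001 × 111120 = 11.112 m.

11 metres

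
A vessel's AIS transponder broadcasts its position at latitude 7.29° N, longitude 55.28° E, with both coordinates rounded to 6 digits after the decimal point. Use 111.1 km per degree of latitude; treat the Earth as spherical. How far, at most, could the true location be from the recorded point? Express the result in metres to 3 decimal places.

0.078 metres

Rounding to 6 decimal places leaves each coordinate within ±5e-07° of the true value.
N–S: 5e-07° × 111100 m/° = 0.05555 m.
Longitude error → 5e-07 × 111100 × cos 7.29° = 5e-07 × 111100 × 0.9919 ≈ 0.055101 m.
Combining orthogonally: (0.05555² + 0.055101²)^½ ≈ 0.0782427 m.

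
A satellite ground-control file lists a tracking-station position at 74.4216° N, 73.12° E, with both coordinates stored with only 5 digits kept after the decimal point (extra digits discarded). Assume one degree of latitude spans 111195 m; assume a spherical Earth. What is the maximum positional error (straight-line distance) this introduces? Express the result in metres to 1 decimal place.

Truncating at 5 decimal places can drop up to a full unit in the last place, so each coordinate may be off by as much as 1e-05°.
N–S: 1e-05° × 111195 m/° = 1.11195 m.
E–W at 74.4216°: 1e-05° × 111195 × cos 74.4216° = 1e-05 × 111195 × 0.2686 ≈ 0.298622 m.
Combining orthogonally: (1.11195² + 0.298622²)^½ ≈ 1.15135 m.

1.2 metres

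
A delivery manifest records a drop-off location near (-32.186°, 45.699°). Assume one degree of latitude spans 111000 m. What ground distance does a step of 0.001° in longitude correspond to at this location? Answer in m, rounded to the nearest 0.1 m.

93.9 m

At 32.186° a degree of longitude is 111000 × cos 32.186° ≈ 93941.9 m, so 0.001° corresponds to 93.9419 m.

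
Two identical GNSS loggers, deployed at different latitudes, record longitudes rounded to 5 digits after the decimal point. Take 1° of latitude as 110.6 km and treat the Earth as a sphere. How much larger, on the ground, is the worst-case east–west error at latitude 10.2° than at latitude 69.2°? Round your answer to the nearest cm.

35 cm

Rounding to 5 decimal places leaves the longitude within ±5e-06° of the true value.
Error at 10.2° = 5e-06° × 110600 × cos 10.2° ≈ 0.553 × 0.9842 = 0.54426 m.
At 69.2°: 5e-06° × 110600 × cos 69.2° = 5e-06 × 110600 × 0.3551 ≈ 0.19637 m.
So the lower-latitude error exceeds the higher by 0.54426 − 0.19637 = 0.34789 m.
That is 0.347886 m = 34.789 cm.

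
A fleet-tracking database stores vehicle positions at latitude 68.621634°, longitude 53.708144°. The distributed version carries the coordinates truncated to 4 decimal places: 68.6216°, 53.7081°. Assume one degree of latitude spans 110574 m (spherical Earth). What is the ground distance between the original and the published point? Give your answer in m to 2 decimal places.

4.16 m

Δlat = 68.621634 − 68.6216 = +0.000034°; Δlon = 53.708144 − 53.7081 = +0.000044°.
North–south shift: 0.000034 × 110574 = 3.75952 m.
East–west at this latitude: 0.000044° × 110574 × cos 68.6216° ≈ 0.000044 × 40307.1 = 1.77351 m.
Distance: √(3.75952² + 1.77351²) ≈ 4.15684 m.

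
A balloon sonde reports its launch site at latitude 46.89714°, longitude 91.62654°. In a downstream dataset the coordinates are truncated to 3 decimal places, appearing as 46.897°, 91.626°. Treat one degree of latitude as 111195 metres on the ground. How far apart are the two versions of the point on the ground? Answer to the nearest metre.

44 metres

The latitude changed by +0.00014° and the longitude by +0.00054°.
N–S: 0.00014° × 111195 m/° = 15.5673 m.
E–W at 46.897°: 0.00054° × 111195 × cos 46.897° = 0.00054 × 111195 × 0.6833 ≈ 41.0297 m.
Combined displacement = (15.5673² + 41.0297²)^½ ≈ 43.8837 m.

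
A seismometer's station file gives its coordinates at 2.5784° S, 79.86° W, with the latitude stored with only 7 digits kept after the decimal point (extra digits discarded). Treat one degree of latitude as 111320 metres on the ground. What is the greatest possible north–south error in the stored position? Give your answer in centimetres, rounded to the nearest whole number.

Truncating at 7 decimal places can drop up to a full unit in the last place, so the latitude may be off by as much as 1e-07°.
Along the meridian that is 1e-07° × 111320 m/° = 0.011132 m.
That is 0.011132 m = 1.1132 cm.

1 centimetres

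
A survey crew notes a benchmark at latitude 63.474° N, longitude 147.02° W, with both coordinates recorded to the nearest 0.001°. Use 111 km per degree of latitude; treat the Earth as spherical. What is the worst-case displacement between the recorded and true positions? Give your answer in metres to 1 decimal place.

Rounding to 3 decimal places leaves each coordinate within ±0.0005° of the true value.
Latitude error → 0.0005 × 111000 = 55.5 m along the meridian.
Longitude error → 0.0005 × 111000 × cos 63.474° = 0.0005 × 111000 × 0.4466 ≈ 24.7865 m.
Worst case both components are at the extreme and orthogonal: √(55.5² + 24.7865²) ≈ 60.7834 m.

60.8 metres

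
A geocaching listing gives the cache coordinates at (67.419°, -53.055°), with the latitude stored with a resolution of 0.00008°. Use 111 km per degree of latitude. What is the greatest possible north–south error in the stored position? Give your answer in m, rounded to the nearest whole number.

With a 0.00008° grid the true value lies within half a step, ±0.00008°/2 = ±4e-05°, of the stored one.
North–south distance: 4e-05° × 111000 m/° = 4.44 m.

4 m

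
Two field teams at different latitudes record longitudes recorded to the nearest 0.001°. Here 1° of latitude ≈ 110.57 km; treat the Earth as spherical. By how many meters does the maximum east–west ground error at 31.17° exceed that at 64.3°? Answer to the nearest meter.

23 meters

Rounding to 3 decimal places leaves the longitude within ±0.0005° of the true value.
At 31.17°: 0.0005° × 110570 × cos 31.17° = 0.0005 × 110570 × 0.8556 ≈ 47.304 m.
At 64.3°: 0.0005° × 110570 × cos 64.3° = 0.0005 × 110570 × 0.4337 ≈ 23.975 m.
Difference: 47.304 − 23.975 = 23.329 m.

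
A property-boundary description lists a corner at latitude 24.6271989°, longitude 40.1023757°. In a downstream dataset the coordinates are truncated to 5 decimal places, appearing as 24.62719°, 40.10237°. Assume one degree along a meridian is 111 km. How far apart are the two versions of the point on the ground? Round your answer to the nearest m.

Δlat = 24.6271989 − 24.62719 = +0.0000089°; Δlon = 40.1023757 − 40.10237 = +0.0000057°.
N–S: 0.0000089° × 111000 m/° = 0.9879 m.
E–W at 24.6272°: 0.0000057° × 111000 × cos 24.6272° = 0.0000057 × 111000 × 0.9090 ≈ 0.575149 m.
Hypotenuse of the two orthogonal shifts: √(0.9879² + 0.575149²) = 1.14313 m.

1 m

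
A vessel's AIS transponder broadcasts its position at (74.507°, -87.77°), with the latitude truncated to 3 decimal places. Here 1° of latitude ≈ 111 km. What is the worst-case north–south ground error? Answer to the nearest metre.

Truncating at 3 decimal places can drop up to a full unit in the last place, so the latitude may be off by as much as 0.001°.
So the N–S error is at most 0.001 × 111000 = 111 m.

111 metres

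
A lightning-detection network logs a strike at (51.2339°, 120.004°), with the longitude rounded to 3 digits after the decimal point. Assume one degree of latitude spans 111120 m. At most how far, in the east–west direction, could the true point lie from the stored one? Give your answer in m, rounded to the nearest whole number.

35 m

Rounding to 3 decimal places leaves the longitude within ±0.0005° of the true value.
One degree of longitude at 51.2339° is 111120 × cos 51.2339° ≈ 111120 × 0.6261 = 69577 m.
East–west error: 0.0005° × 69577 m/° ≈ 34.7885 m.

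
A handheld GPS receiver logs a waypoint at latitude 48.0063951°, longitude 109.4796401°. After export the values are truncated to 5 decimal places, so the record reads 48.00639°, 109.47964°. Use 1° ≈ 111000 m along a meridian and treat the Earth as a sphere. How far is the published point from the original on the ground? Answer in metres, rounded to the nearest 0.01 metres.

The latitude changed by +0.0000051° and the longitude by +0.0000001°.
N–S: 0.0000051° × 111000 m/° = 0.5661 m.
East–west at this latitude: 0.0000001° × 111000 × cos 48.0064° ≈ 0.0000001 × 74264.3 = 0.00742643 m.
Combined displacement = (0.5661² + 0.00742643²)^½ ≈ 0.566149 m.

0.57 metres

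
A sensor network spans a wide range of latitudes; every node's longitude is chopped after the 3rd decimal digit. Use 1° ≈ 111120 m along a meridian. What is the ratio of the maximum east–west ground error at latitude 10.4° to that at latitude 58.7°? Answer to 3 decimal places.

1.893

Truncating at 3 decimal places can drop up to a full unit in the last place, so the longitude may be off by as much as 0.001°.
Error at 10.4° = 0.001° × 111120 × cos 10.4° ≈ 111.12 × 0.9836 = 109.29 m.
Error at 58.7° = 0.001° × 111120 × cos 58.7° ≈ 111.12 × 0.5195 = 57.729 m.
Ratio: 109.29 / 57.729 = cos 10.4° / cos 58.7° ≈ 1.8932.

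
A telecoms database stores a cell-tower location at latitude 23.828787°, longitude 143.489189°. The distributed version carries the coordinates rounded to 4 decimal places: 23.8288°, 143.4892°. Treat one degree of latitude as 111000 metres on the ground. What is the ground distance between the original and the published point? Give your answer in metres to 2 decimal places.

1.82 metres

The latitude changed by -0.000013° and the longitude by -0.000011°.
N–S: -0.000013° × 111000 m/° = -1.443 m.
E–W at 23.8288°: -0.000011° × 111000 × cos 23.8288° = -0.000011 × 111000 × 0.9148 ≈ -1.11692 m.
Combined displacement = (1.443² + 1.11692²)^½ ≈ 1.82476 m.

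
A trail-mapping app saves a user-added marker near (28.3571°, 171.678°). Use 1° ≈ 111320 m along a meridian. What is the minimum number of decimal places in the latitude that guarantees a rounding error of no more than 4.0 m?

One degree of latitude covers 111320 m.
Rounding to N decimal places gives at most 0.5 × 10⁻ᴺ degrees of error, i.e. 0.5 × 10⁻ᴺ × 111320 m.
Need 0.5 × 111320 × 10⁻ᴺ ≤ 4.0 → 10⁻ᴺ ≤ 7.186e-05, so N ≥ 4.14.
N = 4 would give 5.57 m (too coarse); N = 5 gives 0.557 m ≤ 4.0 m.

5 decimal places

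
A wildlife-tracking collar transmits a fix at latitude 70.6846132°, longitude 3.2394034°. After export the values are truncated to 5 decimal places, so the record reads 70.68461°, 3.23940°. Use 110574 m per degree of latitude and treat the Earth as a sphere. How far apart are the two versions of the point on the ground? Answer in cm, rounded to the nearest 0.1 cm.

The latitude changed by +0.0000032° and the longitude by +0.0000034°.
N–S: 0.0000032° × 110574 m/° = 0.353837 m.
East–west at this latitude: 0.0000034° × 110574 × cos 70.6846° ≈ 0.0000034 × 36574.3 = 0.124353 m.
Combined displacement = (0.353837² + 0.124353²)^½ ≈ 0.375052 m.
That is 0.375052 m = 37.505 cm.

37.5 cm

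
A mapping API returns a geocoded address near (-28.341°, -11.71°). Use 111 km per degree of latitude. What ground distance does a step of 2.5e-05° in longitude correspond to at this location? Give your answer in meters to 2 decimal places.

2.44 meters

One degree of longitude here spans 111000 × cos 28.341° = 111000 × 0.8801 ≈ 97695.3 m; 2.5e-05° of that is 2.44238 m.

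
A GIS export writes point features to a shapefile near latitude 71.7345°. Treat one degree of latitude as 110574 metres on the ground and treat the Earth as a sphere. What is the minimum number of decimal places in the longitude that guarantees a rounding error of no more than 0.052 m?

6 decimal places

At 71.7345° one degree of longitude covers 110574 × cos 71.7345° ≈ 110574 × 0.3134 ≈ 34656.2 m.
N decimal places → at most half a unit in the last place, 0.5 × 10⁻ᴺ° = 34656.2/2 × 10⁻ᴺ m.
Need 0.5 × 34656.2 × 10⁻ᴺ ≤ 0.052 → 10⁻ᴺ ≤ 3.001e-06, so N ≥ 5.52.
N = 5 would give 0.173 m (too coarse); N = 6 gives 0.0173 m ≤ 0.052 m.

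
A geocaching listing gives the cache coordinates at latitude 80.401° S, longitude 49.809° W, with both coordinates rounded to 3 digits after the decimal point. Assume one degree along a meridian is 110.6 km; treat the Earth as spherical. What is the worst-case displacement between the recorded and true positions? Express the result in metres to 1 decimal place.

Rounding to 3 decimal places leaves each coordinate within ±0.0005° of the true value.
N–S: 0.0005° × 110600 m/° = 55.3 m.
Longitude error → 0.0005 × 110600 × cos 80.401° = 0.0005 × 110600 × 0.1668 ≈ 9.22136 m.
The two errors are perpendicular, so the maximum displacement is √(55.3² + 9.22136²) ≈ 56.0636 m.

56.1 metres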